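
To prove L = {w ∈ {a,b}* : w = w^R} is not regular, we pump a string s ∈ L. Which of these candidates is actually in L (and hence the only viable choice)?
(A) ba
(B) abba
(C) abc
(B) abba

The pumping lemma is applied to a string s that lies in L, so first check membership of each option:
- (A) ba reversed is ab ≠ ba, so it is not a palindrome and is not in L ✗
- (B) abba reversed is abba, the same string, so it is a palindrome and is in L ✓
- (C) abc reversed is cba ≠ abc, so it is not a palindrome and is not in L ✗

Only (B) abba is in L, so it is the only candidate that could play the role of s.
(In a complete proof one picks s in terms of the pumping length p so that |s| ≥ p is guaranteed; a fixed string like abba illustrates the shape of such an s.)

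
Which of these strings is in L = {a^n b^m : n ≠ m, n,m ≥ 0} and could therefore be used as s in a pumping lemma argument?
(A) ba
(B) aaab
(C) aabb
(B) aaab

The pumping lemma is applied to a string s that lies in L, so first check membership of each option:
- (A) ba has an a after a b, so it is not of the form a^n b^m and is not in L ✗
- (B) aaab = a^3 b^1 with 3 ≠ 1, so it is in L ✓
- (C) aabb = a^2 b^2 has n = m = 2, so it is not in L ✗

Only (B) aaab is in L, so it is the only candidate that could play the role of s.
(In a complete proof one picks s in terms of the pumping length p so that |s| ≥ p is guaranteed; a fixed string like aaab illustrates the shape of such an s.)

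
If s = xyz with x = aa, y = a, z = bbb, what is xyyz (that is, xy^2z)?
aaaabbb

Given x = 'aa', y = 'a', z = 'bbb' and i = 2:

xy^2z = x + y·y·...·y (2 times) + z
       = 'aa' + 'a'^2 + 'bbb'
       = 'aa' + 'aa' + 'bbb'
       = 'aaaabbb'

The pumped string is 'aaaabbb' with length 7.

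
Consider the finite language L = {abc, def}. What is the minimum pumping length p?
p = 4

For a finite language L, the pumping lemma holds vacuously if p > max|s| for s ∈ L.

The longest string in L = {abc, def} has length 3.
If p = 4, then no string s ∈ L has |s| ≥ p, so the condition is vacuously true.

The minimum pumping length is p = 4.

Why no smaller p works: for any p ≤ 3, the longest string s ∈ L has |s| = 3 ≥ p, so it would
have to be pumpable; but pumping up (i = 2, 3, ...) produces ever longer strings, which cannot all lie in the
finite language L. So the pumping property fails for every p ≤ 3.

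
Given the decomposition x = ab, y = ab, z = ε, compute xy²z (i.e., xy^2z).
ababab

Given x = 'ab', y = 'ab', z = '' and i = 2:

xy^2z = x + y·y·...·y (2 times) + z
       = 'ab' + 'ab'^2 + ''
       = 'ab' + 'abab' + ''
       = 'ababab'

The pumped string is 'ababab' with length 6.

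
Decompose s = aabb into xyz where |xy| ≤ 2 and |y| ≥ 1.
x = '', y = 'a', z = 'abb'

For s = aabb and p = 2, one valid decomposition is:
- x = '' (length 0)
- y = 'a' (length 1)
- z = 'abb' (length 3)

Verification:
- xyz = '' + 'a' + 'abb' = aabb ✓
- |xy| = 1 ≤ 2 ✓
- |y| = 1 > 0 ✓

All pumping lemma constraints are satisfied.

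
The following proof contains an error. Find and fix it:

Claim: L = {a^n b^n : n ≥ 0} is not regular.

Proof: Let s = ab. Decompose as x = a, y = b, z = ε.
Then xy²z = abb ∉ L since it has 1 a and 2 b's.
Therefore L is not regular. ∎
Error: The string s = ab might be shorter than the pumping length p.

Correction: Choose s = a^p b^p to ensure |s| ≥ p. Also, the decomposition is wrong: with |xy| ≤ p, y cannot include b's when s starts with p a's.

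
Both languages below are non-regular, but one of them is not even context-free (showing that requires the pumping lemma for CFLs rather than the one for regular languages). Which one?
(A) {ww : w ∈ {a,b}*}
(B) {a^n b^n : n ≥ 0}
(A) {ww : w ∈ {a,b}*}

(A) {ww : w ∈ {a,b}*} requires the CFL pumping lemma.

- {a^n b^n : n ≥ 0} is context-free (but not regular)
  • Can be shown non-regular with the regular pumping lemma
  • After pumping, the number of a's and b's become unequal

- {ww : w ∈ {a,b}*} is NOT context-free
  • Requires the CFL pumping lemma to prove
  • Even a PDA cannot compare two arbitrary halves symbol by symbol; CFL pumping on a^p b^p a^p b^p fails

The CFL pumping lemma is "stronger" in that it can prove non-membership
in the larger class of context-free languages.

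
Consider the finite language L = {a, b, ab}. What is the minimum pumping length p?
p = 3

For a finite language L, the pumping lemma holds vacuously if p > max|s| for s ∈ L.

The longest string in L = {a, b, ab} has length 2.
If p = 3, then no string s ∈ L has |s| ≥ p, so the condition is vacuously true.

The minimum pumping length is p = 3.

Why no smaller p works: for any p ≤ 2, the longest string s ∈ L has |s| = 2 ≥ p, so it would
have to be pumpable; but pumping up (i = 2, 3, ...) produces ever longer strings, which cannot all lie in the
finite language L. So the pumping property fails for every p ≤ 2.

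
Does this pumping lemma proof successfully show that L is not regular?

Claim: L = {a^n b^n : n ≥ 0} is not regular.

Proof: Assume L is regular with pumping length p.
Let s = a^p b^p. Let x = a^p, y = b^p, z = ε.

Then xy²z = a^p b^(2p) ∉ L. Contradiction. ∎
The proof is INCORRECT.

Error: The decomposition violates |xy| ≤ p.
With x = a^p and y = b^p, we have |xy| = 2p > p.
The pumping lemma requires |xy| ≤ p, so y must be within the first p characters.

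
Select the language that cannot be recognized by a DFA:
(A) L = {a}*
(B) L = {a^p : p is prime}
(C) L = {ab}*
(B) {a^p : p is prime}

(B) L = {a^p : p is prime} is NOT regular.

The pumping lemma can be used to prove this:
After pumping, the length becomes composite

The other languages are regular because they can be recognized by finite automata.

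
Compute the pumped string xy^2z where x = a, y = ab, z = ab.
aababab

Given x = 'a', y = 'ab', z = 'ab' and i = 2:

xy^2z = x + y·y·...·y (2 times) + z
       = 'a' + 'ab'^2 + 'ab'
       = 'a' + 'abab' + 'ab'
       = 'aababab'

The pumped string is 'aababab' with length 7.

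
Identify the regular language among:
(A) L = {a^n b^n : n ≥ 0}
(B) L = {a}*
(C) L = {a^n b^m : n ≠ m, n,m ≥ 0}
(B) {a}*

(B) L = {a}* is regular.

This can be recognized by a finite automaton (DFA/NFA).
Regular expressions like {a}* define regular languages.

The other choices are not regular:
- {a^n b^m : n ≠ m, n,m ≥ 0}: After pumping a's, we can make n = m
- {a^n b^n : n ≥ 0}: After pumping, the number of a's and b's become unequal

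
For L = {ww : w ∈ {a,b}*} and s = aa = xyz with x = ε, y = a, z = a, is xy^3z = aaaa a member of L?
Yes

xy³z = ε · aaa · a = aaaa.
aaaa splits into halves aa · aa, which are equal, so it is in L (w = aa).
(A single pumped string landing in L is not a contradiction by itself; a non-regularity proof needs some i for which xy^i z ∉ L, for every admissible decomposition.)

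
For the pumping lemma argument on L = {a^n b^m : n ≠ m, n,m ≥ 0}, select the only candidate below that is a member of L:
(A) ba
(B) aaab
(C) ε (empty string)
(B) aaab

The pumping lemma is applied to a string s that lies in L, so first check membership of each option:
- (A) ba has an a after a b, so it is not of the form a^n b^m and is not in L ✗
- (B) aaab = a^3 b^1 with 3 ≠ 1, so it is in L ✓
- (C) ε = a^0 b^0 has n = m = 0, so it is not in L ✗

Only (B) aaab is in L, so it is the only candidate that could play the role of s.
(In a complete proof one picks s in terms of the pumping length p so that |s| ≥ p is guaranteed; a fixed string like aaab illustrates the shape of such an s.)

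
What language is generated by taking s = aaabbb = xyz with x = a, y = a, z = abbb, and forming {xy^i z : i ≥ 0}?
{xy^i z : i ≥ 0} = {a^(2+i) b^3 : i ≥ 0} = {aabbb, aaabbb, aaaabbb, ...}

With x = a, y = a, z = abbb: Starting with aaabbb and pumping the second 'a', we get strings with 2+i a's followed by 3 b's for i = 0, 1, 2, ...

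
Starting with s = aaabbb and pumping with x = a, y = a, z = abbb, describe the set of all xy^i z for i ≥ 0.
{xy^i z : i ≥ 0} = {a^(2+i) b^3 : i ≥ 0} = {aabbb, aaabbb, aaaabbb, ...}

With x = a, y = a, z = abbb: Starting with aaabbb and pumping the second 'a', we get strings with 2+i a's followed by 3 b's for i = 0, 1, 2, ...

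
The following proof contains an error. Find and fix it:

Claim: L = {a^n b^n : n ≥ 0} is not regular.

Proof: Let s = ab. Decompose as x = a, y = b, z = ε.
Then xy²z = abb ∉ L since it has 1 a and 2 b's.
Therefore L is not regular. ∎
Error: The string s = ab might be shorter than the pumping length p.

Correction: Choose s = a^p b^p to ensure |s| ≥ p. Also, the decomposition is wrong: with |xy| ≤ p, y cannot include b's when s starts with p a's.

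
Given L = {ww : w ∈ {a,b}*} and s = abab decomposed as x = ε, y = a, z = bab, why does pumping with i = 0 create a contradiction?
xy⁰z = bab ∉ L

Pumping with i = 0 replaces y = a by y⁰ = ε:
- Original: s = xyz = abab; abab splits into halves ab · ab, which are equal, so it is in L (w = ab)
- Pumped: xy⁰z = ε · ε · bab = bab
- bab has odd length 3, so it cannot be written as ww and is not in L

The pumping lemma would require xy⁰z ∈ L, so this decomposition yields a contradiction.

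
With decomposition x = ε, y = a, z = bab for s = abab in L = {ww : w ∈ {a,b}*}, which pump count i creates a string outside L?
i = 2

xy²z = ε · aa · bab = aabab; aabab has odd length 5, so it cannot be written as ww and is not in L.
(Other choices also work, e.g. i = 0, 3; only i = 1 is guaranteed to stay in L since xy¹z = s.)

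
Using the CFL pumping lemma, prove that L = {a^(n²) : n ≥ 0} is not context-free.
Assume for contradiction that L is context-free, and let p ≥ 1 be the pumping length given by the pumping lemma for CFLs.
Choose s = a^(p²). Then s ∈ L and |s| = p² ≥ p.
By the CFL pumping lemma, s = uvxyz for some u, v, x, y, z with |vxy| ≤ p, |vy| ≥ 1, and uv^i xy^i z ∈ L for every i ≥ 0.
All symbols are a's, so only lengths matter: let k = |vy|, with 1 ≤ k ≤ |vxy| ≤ p.

Take i = 2: |uv²xy²z| = p² + k, and p² < p² + k ≤ p² + p < (p + 1)².
So the length lies strictly between consecutive squares and is not a perfect square; uv²xy²z ∉ L.

This contradicts the CFL pumping lemma, which requires uv^i xy^i z ∈ L for all i ≥ 0.
Hence L = {a^(n²) : n ≥ 0} is not context-free. ∎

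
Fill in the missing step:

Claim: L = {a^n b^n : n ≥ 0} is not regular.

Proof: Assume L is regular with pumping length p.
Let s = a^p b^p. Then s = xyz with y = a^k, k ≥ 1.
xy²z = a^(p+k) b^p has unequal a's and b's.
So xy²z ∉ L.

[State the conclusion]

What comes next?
This contradicts the pumping lemma for regular languages,
which guarantees xy^i z ∈ L for all i ≥ 0.

Since our assumption that L is regular leads to a contradiction,
we conclude that L = {a^n b^n : n ≥ 0} is NOT regular. ∎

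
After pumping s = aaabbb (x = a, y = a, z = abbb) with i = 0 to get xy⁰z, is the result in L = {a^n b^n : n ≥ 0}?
No

xy⁰z = a · ε · abbb = aabbb.
aabbb has 2 a's and 3 b's; 2 ≠ 3, so it is not in L.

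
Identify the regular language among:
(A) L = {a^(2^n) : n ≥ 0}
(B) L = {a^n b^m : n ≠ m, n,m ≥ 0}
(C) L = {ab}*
(C) {ab}*

(C) L = {ab}* is regular.

This can be recognized by a finite automaton (DFA/NFA).
Regular expressions like {ab}* define regular languages.

The other choices are not regular:
- {a^(2^n) : n ≥ 0}: After pumping, length is no longer a power of 2
- {a^n b^m : n ≠ m, n,m ≥ 0}: After pumping a's, we can make n = m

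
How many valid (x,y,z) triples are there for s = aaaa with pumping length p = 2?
3

For s = 'aaaa' with pumping length p = 2:

Constraints: |xy| ≤ 2, |y| > 0

Valid decompositions (|xy| ≤ p, |y| ≥ 1):
  • x='', y='a', z='aaa'
  • x='a', y='a', z='aa'
  • x='', y='aa', z='aa'

Total count: 3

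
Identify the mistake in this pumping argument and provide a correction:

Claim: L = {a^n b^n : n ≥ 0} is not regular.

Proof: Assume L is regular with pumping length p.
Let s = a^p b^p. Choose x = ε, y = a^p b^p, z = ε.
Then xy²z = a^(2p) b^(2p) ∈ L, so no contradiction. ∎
Error: The decomposition violates |xy| ≤ p. With y = a^p b^p, |xy| = |y| = 2p > p. (The proof also miscomputes xy²z, which would be a^p b^p a^p b^p rather than a^(2p) b^(2p), and it wrongly treats one harmless decomposition as settling the matter — the prover does not get to choose the decomposition.)

Correction: The pumping lemma requires |xy| ≤ p, and the argument must handle every decomposition satisfying |xy| ≤ p, |y| ≥ 1. Since s starts with p a's, any such y consists only of a's, say y = a^k with k ≥ 1. Then xy²z = a^(p+k) b^p has unequal numbers of a's and b's, so xy²z ∉ L — the required contradiction.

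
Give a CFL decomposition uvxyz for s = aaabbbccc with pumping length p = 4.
u='aa', v='a', x='bb', y='b', z='ccc'

For s = aaabbbccc with pumping length p = 4:

One valid decomposition:
- u = 'aa'
- v = 'a'
- x = 'bb'
- y = 'b'
- z = 'ccc'

Verification:
- uvxyz = 'aa' + 'a' + 'bb' + 'b' + 'ccc' = aaabbbccc ✓
- |vxy| = |'abbb'| = 4 ≤ 4 ✓
- |vy| = |'ab'| = 2 > 0 ✓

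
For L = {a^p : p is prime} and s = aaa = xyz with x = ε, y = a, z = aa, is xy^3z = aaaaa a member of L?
Yes

xy³z = ε · aaa · aa = aaaaa.
aaaaa has length 5, which is prime, so it is in L.
(A single pumped string landing in L is not a contradiction by itself; a non-regularity proof needs some i for which xy^i z ∉ L, for every admissible decomposition.)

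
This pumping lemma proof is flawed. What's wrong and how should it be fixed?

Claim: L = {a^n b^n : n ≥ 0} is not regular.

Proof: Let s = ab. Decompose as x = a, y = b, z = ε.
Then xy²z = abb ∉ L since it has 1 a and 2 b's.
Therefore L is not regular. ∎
Error: The string s = ab might be shorter than the pumping length p.

Correction: Choose s = a^p b^p to ensure |s| ≥ p. Also, the decomposition is wrong: with |xy| ≤ p, y cannot include b's when s starts with p a's.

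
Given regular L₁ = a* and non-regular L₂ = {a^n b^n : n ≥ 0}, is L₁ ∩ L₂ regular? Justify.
Yes — L₁ ∩ L₂ is regular.

A string of a* contains no b's, and the only string of {a^n b^n} with no b's is ε (n = 0). So L₁ ∩ L₂ = {ε}, a finite language, which is regular.

Note that the bare facts "L₁ regular, L₂ non-regular" do not settle the question by themselves: the closure of regular languages under ∪, ∩, complement and difference applies only when BOTH operands are regular. With a non-regular operand the result can come out regular or non-regular depending on the specific languages, so one has to work out L₁ ∩ L₂ for this particular pair, as above.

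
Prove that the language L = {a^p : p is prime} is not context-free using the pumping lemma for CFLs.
Assume for contradiction that L is context-free, and let p ≥ 1 be the pumping length given by the pumping lemma for CFLs.
Choose a prime q with q ≥ p and let s = a^q. Then s ∈ L and |s| = q ≥ p.
By the CFL pumping lemma, s = uvxyz for some u, v, x, y, z with |vxy| ≤ p, |vy| ≥ 1, and uv^i xy^i z ∈ L for every i ≥ 0.
All symbols are a's, so only lengths matter: let k = |vy|, with 1 ≤ k ≤ p. Then |uv^i xy^i z| = q + (i − 1)k.

Take i = q + 1: the length is q + qk = q(k + 1).
Both factors satisfy q ≥ 2 and k + 1 ≥ 2, so q(k + 1) is composite and uv^(q+1) xy^(q+1) z ∉ L.

This contradicts the CFL pumping lemma, which requires uv^i xy^i z ∈ L for all i ≥ 0.
Hence L = {a^p : p is prime} is not context-free. ∎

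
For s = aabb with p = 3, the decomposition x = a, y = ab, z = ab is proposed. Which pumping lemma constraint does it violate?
Violated: xyz = s

The decomposition x = a, y = ab, z = ab for s = aabb with p = 3
violates the constraint: xyz = s

xyz = 'a' + 'ab' + 'ab' = 'aabab' ≠ 'aabb' = s. The decomposition doesn't reconstruct s.

Pumping lemma constraints:
1. xyz = s (decomposition is valid)
2. |xy| ≤ p
3. |y| > 0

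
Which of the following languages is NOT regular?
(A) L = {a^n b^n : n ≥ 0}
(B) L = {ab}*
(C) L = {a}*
(A) {a^n b^n : n ≥ 0}

(A) L = {a^n b^n : n ≥ 0} is NOT regular.

The pumping lemma can be used to prove this:
After pumping, the number of a's and b's become unequal

The other languages are regular because they can be recognized by finite automata.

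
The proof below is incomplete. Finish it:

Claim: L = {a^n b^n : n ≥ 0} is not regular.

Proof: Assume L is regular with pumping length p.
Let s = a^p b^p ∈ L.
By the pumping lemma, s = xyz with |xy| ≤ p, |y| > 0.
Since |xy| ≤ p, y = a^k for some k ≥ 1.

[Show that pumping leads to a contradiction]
Consider xy²z = a^(p+k) b^p.

Since k ≥ 1, we have p + k > p.
So xy²z has more a's than b's: (p+k) a's vs p b's.
This means xy²z ∉ L because a^n b^n requires equal counts.

This contradicts the pumping lemma which states xy²z ∈ L.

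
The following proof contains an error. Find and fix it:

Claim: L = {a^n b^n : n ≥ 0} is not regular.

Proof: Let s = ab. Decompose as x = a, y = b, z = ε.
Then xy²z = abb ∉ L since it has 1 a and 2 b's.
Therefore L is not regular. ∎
Error: The string s = ab might be shorter than the pumping length p.

Correction: Choose s = a^p b^p to ensure |s| ≥ p. Also, the decomposition is wrong: with |xy| ≤ p, y cannot include b's when s starts with p a's.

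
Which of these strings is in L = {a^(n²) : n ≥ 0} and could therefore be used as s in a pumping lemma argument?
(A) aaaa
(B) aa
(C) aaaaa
(A) aaaa

The pumping lemma is applied to a string s that lies in L, so first check membership of each option:
- (A) aaaa has length 4 = 2², a perfect square, so it is in L ✓
- (B) aa has length 2, strictly between 1² = 1 and 2² = 4, so it is not in L ✗
- (C) aaaaa has length 5, strictly between 2² = 4 and 3² = 9, so it is not in L ✗

Only (A) aaaa is in L, so it is the only candidate that could play the role of s.
(In a complete proof one picks s in terms of the pumping length p so that |s| ≥ p is guaranteed; a fixed string like aaaa illustrates the shape of such an s.)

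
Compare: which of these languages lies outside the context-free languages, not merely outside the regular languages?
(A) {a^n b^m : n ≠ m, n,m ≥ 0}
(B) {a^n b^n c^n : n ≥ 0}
(B) {a^n b^n c^n : n ≥ 0}

(B) {a^n b^n c^n : n ≥ 0} requires the CFL pumping lemma.

- {a^n b^m : n ≠ m, n,m ≥ 0} is context-free (but not regular)
  • Can be shown non-regular with the regular pumping lemma
  • After pumping a's, we can make n = m

- {a^n b^n c^n : n ≥ 0} is NOT context-free
  • Requires the CFL pumping lemma to prove
  • Cannot maintain three equal counts simultaneously

The CFL pumping lemma is "stronger" in that it can prove non-membership
in the larger class of context-free languages.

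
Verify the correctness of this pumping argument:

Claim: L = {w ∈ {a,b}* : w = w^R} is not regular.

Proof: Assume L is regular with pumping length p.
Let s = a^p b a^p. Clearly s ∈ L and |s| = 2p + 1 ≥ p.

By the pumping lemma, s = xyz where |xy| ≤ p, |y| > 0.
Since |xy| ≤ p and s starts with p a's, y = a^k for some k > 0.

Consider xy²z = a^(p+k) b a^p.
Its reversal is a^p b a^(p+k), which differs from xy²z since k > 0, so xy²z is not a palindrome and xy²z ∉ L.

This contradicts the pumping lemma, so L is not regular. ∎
The proof is correct.

This proof is valid because:
1. s = a^p b a^p is in L and is chosen in terms of p, so |s| ≥ p holds for every p
2. The decomposition analysis is correct: |xy| ≤ p forces y to lie inside the leading a's
3. The contradiction is valid: a^(p+k) b a^p has more a's before the b than after it, so it is not a palindrome
4. The conclusion follows logically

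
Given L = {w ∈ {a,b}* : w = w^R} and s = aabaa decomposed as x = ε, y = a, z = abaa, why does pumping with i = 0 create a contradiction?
xy⁰z = abaa ∉ L

Pumping with i = 0 replaces y = a by y⁰ = ε:
- Original: s = xyz = aabaa; aabaa reversed is aabaa, the same string, so it is a palindrome and is in L
- Pumped: xy⁰z = ε · ε · abaa = abaa
- abaa reversed is aaba ≠ abaa, so it is not a palindrome and is not in L

The pumping lemma would require xy⁰z ∈ L, so this decomposition yields a contradiction.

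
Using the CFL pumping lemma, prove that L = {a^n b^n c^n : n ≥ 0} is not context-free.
Assume for contradiction that L is context-free, and let p ≥ 1 be the pumping length given by the pumping lemma for CFLs.
Choose s = a^p b^p c^p. Then s ∈ L and |s| = 3p ≥ p.
By the CFL pumping lemma, s = uvxyz for some u, v, x, y, z with |vxy| ≤ p, |vy| ≥ 1, and uv^i xy^i z ∈ L for every i ≥ 0.

Because |vxy| ≤ p, the window vxy cannot contain both an a and a c: any substring of s containing both must include the entire block b^p plus at least one a and one c, so it has length ≥ p + 2 > p.
Hence at least one of the letters a, c does not occur in vy at all.

Take i = 0: the string uxz is obtained from s by deleting |vy| ≥ 1 symbols, so |uxz| = 3p − |vy| < 3p.
But the letter (a or c) that does not occur in vy still occurs exactly p times in uxz. Every string of L with exactly p copies of some letter is a^p b^p c^p, of length 3p. Since |uxz| < 3p, uxz ∉ L.

This contradicts the CFL pumping lemma, which requires uv^i xy^i z ∈ L for all i ≥ 0.
Hence L = {a^n b^n c^n : n ≥ 0} is not context-free. ∎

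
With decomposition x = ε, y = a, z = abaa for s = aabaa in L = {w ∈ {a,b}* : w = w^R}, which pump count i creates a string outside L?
i = 0

xy⁰z = ε · ε · abaa = abaa; abaa reversed is aaba ≠ abaa, so it is not a palindrome and is not in L.
(Other choices also work, e.g. i = 2, 3; only i = 1 is guaranteed to stay in L since xy¹z = s.)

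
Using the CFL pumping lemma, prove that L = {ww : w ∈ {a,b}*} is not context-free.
Assume for contradiction that L is context-free, and let p ≥ 1 be the pumping length given by the pumping lemma for CFLs.
Choose s = a^p b^p a^p b^p. Then s ∈ L (take w = a^p b^p) and |s| = 4p ≥ p.
By the CFL pumping lemma, s = uvxyz for some u, v, x, y, z with |vxy| ≤ p, |vy| ≥ 1, and uv^i xy^i z ∈ L for every i ≥ 0.

Write s as four blocks A₁ B₁ A₂ B₂ with A₁ = A₂ = a^p and B₁ = B₂ = b^p. Since |vxy| ≤ p, the window vxy lies inside at most two adjacent blocks. Take i = 0 and let t = uxz, so |t| = 4p − |vy| with 1 ≤ |vy| ≤ p. If |t| is odd, t ∉ L immediately, so assume |vy| is even (hence |vy| ≥ 2) and |t|/2 = 2p − |vy|/2, which satisfies p ≤ |t|/2 ≤ 2p − 1.

Case 1 (vxy inside A₁B₁): t = a^(p−j) b^(p−l) a^p b^p with j + l = |vy|. The second half of t has length < 2p, so it is a suffix of the trailing a^p b^p and ends in b; the first half is a^(p−j) b^(p−l) a^((j+l)/2), which ends in a because (j+l)/2 ≥ 1. The halves differ, so t ∉ L.

Case 2 (vxy inside B₁A₂, straddling the middle): t = a^p b^(p−j) a^(p−l) b^p with j + l = |vy|. If t = ww, then w is a prefix of t of length ≥ p, so w begins with a^p; and w is a suffix of t of length ≥ p, so w ends with b^p. That forces |w| ≥ 2p, contradicting |w| = |t|/2 ≤ 2p − 1. So t ∉ L.

Case 3 (vxy inside A₂B₂): t = a^p b^p a^(p−j) b^(p−l) with j + l = |vy|. The first half of t is a prefix of a^p b^p, so it begins with a; the second half is b^((j+l)/2) a^(p−j) b^(p−l), which begins with b. The halves differ, so t ∉ L.

In every case uv⁰xy⁰z = uxz ∉ L.

This contradicts the CFL pumping lemma, which requires uv^i xy^i z ∈ L for all i ≥ 0.
Hence L = {ww : w ∈ {a,b}*} is not context-free. ∎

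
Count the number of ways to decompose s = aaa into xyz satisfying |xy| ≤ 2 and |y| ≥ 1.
3

For s = 'aaa' with pumping length p = 2:

Constraints: |xy| ≤ 2, |y| > 0

Valid decompositions (|xy| ≤ p, |y| ≥ 1):
  • x='', y='a', z='aa'
  • x='a', y='a', z='a'
  • x='', y='aa', z='a'

Total count: 3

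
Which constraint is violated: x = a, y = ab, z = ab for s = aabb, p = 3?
Violated: xyz = s

The decomposition x = a, y = ab, z = ab for s = aabb with p = 3
violates the constraint: xyz = s

xyz = 'a' + 'ab' + 'ab' = 'aabab' ≠ 'aabb' = s. The decomposition doesn't reconstruct s.

Pumping lemma constraints:
1. xyz = s (decomposition is valid)
2. |xy| ≤ p
3. |y| > 0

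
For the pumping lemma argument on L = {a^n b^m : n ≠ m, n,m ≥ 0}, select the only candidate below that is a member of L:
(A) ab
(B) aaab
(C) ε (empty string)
(B) aaab

The pumping lemma is applied to a string s that lies in L, so first check membership of each option:
- (A) ab = a^1 b^1 has n = m = 1, so it is not in L ✗
- (B) aaab = a^3 b^1 with 3 ≠ 1, so it is in L ✓
- (C) ε = a^0 b^0 has n = m = 0, so it is not in L ✗

Only (B) aaab is in L, so it is the only candidate that could play the role of s.
(In a complete proof one picks s in terms of the pumping length p so that |s| ≥ p is guaranteed; a fixed string like aaab illustrates the shape of such an s.)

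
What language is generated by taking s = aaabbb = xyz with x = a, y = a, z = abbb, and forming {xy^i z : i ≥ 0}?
{xy^i z : i ≥ 0} = {a^(2+i) b^3 : i ≥ 0} = {aabbb, aaabbb, aaaabbb, ...}

With x = a, y = a, z = abbb: Starting with aaabbb and pumping the second 'a', we get strings with 2+i a's followed by 3 b's for i = 0, 1, 2, ...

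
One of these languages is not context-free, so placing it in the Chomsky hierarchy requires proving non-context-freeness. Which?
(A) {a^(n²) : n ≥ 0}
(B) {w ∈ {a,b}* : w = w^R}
(A) {a^(n²) : n ≥ 0}

(A) {a^(n²) : n ≥ 0} requires the CFL pumping lemma.

- {w ∈ {a,b}* : w = w^R} is context-free (but not regular)
  • Can be shown non-regular with the regular pumping lemma
  • After pumping, the string is no longer symmetric

- {a^(n²) : n ≥ 0} is NOT context-free
  • Requires the CFL pumping lemma to prove
  • Gaps between squares grow unboundedly

The CFL pumping lemma is "stronger" in that it can prove non-membership
in the larger class of context-free languages.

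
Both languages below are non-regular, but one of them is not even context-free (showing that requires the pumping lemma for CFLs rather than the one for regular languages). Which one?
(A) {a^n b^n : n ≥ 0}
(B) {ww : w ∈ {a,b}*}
(B) {ww : w ∈ {a,b}*}

(B) {ww : w ∈ {a,b}*} requires the CFL pumping lemma.

- {a^n b^n : n ≥ 0} is context-free (but not regular)
  • Can be shown non-regular with the regular pumping lemma
  • After pumping, the number of a's and b's become unequal

- {ww : w ∈ {a,b}*} is NOT context-free
  • Requires the CFL pumping lemma to prove
  • Cannot verify equality of two arbitrary substrings

The CFL pumping lemma is "stronger" in that it can prove non-membership
in the larger class of context-free languages.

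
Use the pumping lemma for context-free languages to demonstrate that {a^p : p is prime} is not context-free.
Assume for contradiction that L is context-free, and let p ≥ 1 be the pumping length given by the pumping lemma for CFLs.
Choose a prime q with q ≥ p and let s = a^q. Then s ∈ L and |s| = q ≥ p.
By the CFL pumping lemma, s = uvxyz for some u, v, x, y, z with |vxy| ≤ p, |vy| ≥ 1, and uv^i xy^i z ∈ L for every i ≥ 0.
All symbols are a's, so only lengths matter: let k = |vy|, with 1 ≤ k ≤ p. Then |uv^i xy^i z| = q + (i − 1)k.

Take i = q + 1: the length is q + qk = q(k + 1).
Both factors satisfy q ≥ 2 and k + 1 ≥ 2, so q(k + 1) is composite and uv^(q+1) xy^(q+1) z ∉ L.

This contradicts the CFL pumping lemma, which requires uv^i xy^i z ∈ L for all i ≥ 0.
Hence L = {a^p : p is prime} is not context-free. ∎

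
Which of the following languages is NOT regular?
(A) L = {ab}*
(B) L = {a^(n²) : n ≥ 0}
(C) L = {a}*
(B) {a^(n²) : n ≥ 0}

(B) L = {a^(n²) : n ≥ 0} is NOT regular.

The pumping lemma can be used to prove this:
After pumping, length is no longer a perfect square

The other languages are regular because they can be recognized by finite automata.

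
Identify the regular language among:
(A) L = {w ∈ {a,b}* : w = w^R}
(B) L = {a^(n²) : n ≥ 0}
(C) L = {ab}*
(C) {ab}*

(C) L = {ab}* is regular.

This can be recognized by a finite automaton (DFA/NFA).
Regular expressions like {ab}* define regular languages.

The other choices are not regular:
- {w ∈ {a,b}* : w = w^R}: After pumping, the string is no longer symmetric
- {a^(n²) : n ≥ 0}: After pumping, length is no longer a perfect square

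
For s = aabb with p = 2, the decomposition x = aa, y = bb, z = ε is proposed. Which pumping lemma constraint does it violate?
Violated: |xy| ≤ p

The decomposition x = aa, y = bb, z = ε for s = aabb with p = 2
violates the constraint: |xy| ≤ p

|xy| = |aabb| = 4 > 2 = p. The decomposition puts too many characters in xy.

Pumping lemma constraints:
1. xyz = s (decomposition is valid)
2. |xy| ≤ p
3. |y| > 0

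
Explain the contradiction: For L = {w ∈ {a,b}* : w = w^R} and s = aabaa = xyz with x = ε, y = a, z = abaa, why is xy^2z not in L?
xy²z = aaabaa ∉ L

Pumping with i = 2 replaces y = a by y² = aa:
- Original: s = xyz = aabaa; aabaa reversed is aabaa, the same string, so it is a palindrome and is in L
- Pumped: xy²z = ε · aa · abaa = aaabaa
- aaabaa reversed is aabaaa ≠ aaabaa, so it is not a palindrome and is not in L

The pumping lemma would require xy²z ∈ L, so this decomposition yields a contradiction.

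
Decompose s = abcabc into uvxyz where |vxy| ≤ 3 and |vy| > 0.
u='ab', v='c', x='a', y='b', z='c'

For s = abcabc with pumping length p = 3:

One valid decomposition:
- u = 'ab'
- v = 'c'
- x = 'a'
- y = 'b'
- z = 'c'

Verification:
- uvxyz = 'ab' + 'c' + 'a' + 'b' + 'c' = abcabc ✓
- |vxy| = |'cab'| = 3 ≤ 3 ✓
- |vy| = |'cb'| = 2 > 0 ✓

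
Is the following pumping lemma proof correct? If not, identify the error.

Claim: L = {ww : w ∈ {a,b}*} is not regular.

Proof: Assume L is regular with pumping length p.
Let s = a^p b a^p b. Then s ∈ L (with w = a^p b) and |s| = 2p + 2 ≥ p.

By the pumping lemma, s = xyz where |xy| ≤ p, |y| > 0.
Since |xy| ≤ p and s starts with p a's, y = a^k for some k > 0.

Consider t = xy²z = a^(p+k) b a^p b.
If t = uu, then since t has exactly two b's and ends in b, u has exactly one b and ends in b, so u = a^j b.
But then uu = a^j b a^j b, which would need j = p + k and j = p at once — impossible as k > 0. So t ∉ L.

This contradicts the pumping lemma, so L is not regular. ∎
The proof is correct.

This proof is valid because:
1. s = a^p b a^p b is in L and is chosen in terms of p, so |s| ≥ p holds for every p
2. The decomposition analysis is correct: |xy| ≤ p forces y to lie inside the leading a's
3. The contradiction is valid: the argument shows a^(p+k) b a^p b cannot be split into two equal halves
4. The conclusion follows logically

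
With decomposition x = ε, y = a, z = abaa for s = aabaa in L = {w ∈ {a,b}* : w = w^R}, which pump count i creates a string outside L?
i = 2

xy²z = ε · aa · abaa = aaabaa; aaabaa reversed is aabaaa ≠ aaabaa, so it is not a palindrome and is not in L.
(Other choices also work, e.g. i = 0, 3; only i = 1 is guaranteed to stay in L since xy¹z = s.)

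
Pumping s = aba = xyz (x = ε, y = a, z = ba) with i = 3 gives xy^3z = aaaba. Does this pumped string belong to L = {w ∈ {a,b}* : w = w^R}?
No

xy³z = ε · aaa · ba = aaaba.
aaaba reversed is abaaa ≠ aaaba, so it is not a palindrome and is not in L.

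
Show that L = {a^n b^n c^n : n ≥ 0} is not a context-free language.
Assume for contradiction that L is context-free, and let p ≥ 1 be the pumping length given by the pumping lemma for CFLs.
Choose s = a^p b^p c^p. Then s ∈ L and |s| = 3p ≥ p.
By the CFL pumping lemma, s = uvxyz for some u, v, x, y, z with |vxy| ≤ p, |vy| ≥ 1, and uv^i xy^i z ∈ L for every i ≥ 0.

Because |vxy| ≤ p, the window vxy cannot contain both an a and a c: any substring of s containing both must include the entire block b^p plus at least one a and one c, so it has length ≥ p + 2 > p.
Hence at least one of the letters a, c does not occur in vy at all.

Take i = 0: the string uxz is obtained from s by deleting |vy| ≥ 1 symbols, so |uxz| = 3p − |vy| < 3p.
But the letter (a or c) that does not occur in vy still occurs exactly p times in uxz. Every string of L with exactly p copies of some letter is a^p b^p c^p, of length 3p. Since |uxz| < 3p, uxz ∉ L.

This contradicts the CFL pumping lemma, which requires uv^i xy^i z ∈ L for all i ≥ 0.
Hence L = {a^n b^n c^n : n ≥ 0} is not context-free. ∎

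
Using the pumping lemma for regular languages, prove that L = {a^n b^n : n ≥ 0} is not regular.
Assume for contradiction that L is regular, and let p ≥ 1 be the pumping length given by the pumping lemma.
Choose s = a^p b^p. Then s ∈ L and |s| = 2p ≥ p.
By the pumping lemma, s = xyz for some x, y, z with |xy| ≤ p, |y| ≥ 1, and xy^i z ∈ L for every i ≥ 0.
Since |xy| ≤ p and the first p symbols of s are all a's, we must have y = a^k for some k with 1 ≤ k ≤ p.

Take i = 3: xy³z = a^(p + 2k) b^p.
This string has p + 2k a's but p b's, and p + 2k > p because k ≥ 1. So xy³z ∉ L.

This contradicts the pumping lemma, which requires xy^i z ∈ L for all i ≥ 0.
Hence L = {a^n b^n : n ≥ 0} is not regular. ∎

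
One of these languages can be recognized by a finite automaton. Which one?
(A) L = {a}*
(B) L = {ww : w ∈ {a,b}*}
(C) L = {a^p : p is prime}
(A) {a}*

(A) L = {a}* is regular.

This can be recognized by a finite automaton (DFA/NFA).
Regular expressions like {a}* define regular languages.

The other choices are not regular:
- {a^p : p is prime}: After pumping, the length becomes composite
- {ww : w ∈ {a,b}*}: After pumping, the two halves no longer match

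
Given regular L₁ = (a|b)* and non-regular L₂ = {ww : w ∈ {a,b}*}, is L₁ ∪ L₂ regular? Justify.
Yes — L₁ ∪ L₂ is regular.

{ww} ⊆ (a|b)*, so L₁ ∪ L₂ = (a|b)*, which is regular.

Note that the bare facts "L₁ regular, L₂ non-regular" do not settle the question by themselves: the closure of regular languages under ∪, ∩, complement and difference applies only when BOTH operands are regular. With a non-regular operand the result can come out regular or non-regular depending on the specific languages, so one has to work out L₁ ∪ L₂ for this particular pair, as above.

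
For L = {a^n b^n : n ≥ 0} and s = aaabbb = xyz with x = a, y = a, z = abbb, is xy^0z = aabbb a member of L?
No

xy⁰z = a · ε · abbb = aabbb.
aabbb has 2 a's and 3 b's; 2 ≠ 3, so it is not in L.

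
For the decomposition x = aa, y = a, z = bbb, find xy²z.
aaaabbb

Given x = 'aa', y = 'a', z = 'bbb' and i = 2:

xy^2z = x + y·y·...·y (2 times) + z
       = 'aa' + 'a'^2 + 'bbb'
       = 'aa' + 'aa' + 'bbb'
       = 'aaaabbb'

The pumped string is 'aaaabbb' with length 7.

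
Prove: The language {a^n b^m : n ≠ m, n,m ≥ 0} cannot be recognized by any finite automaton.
Assume for contradiction that L is regular, and let p ≥ 1 be the pumping length given by the pumping lemma.
Choose s = a^p b^(p + p!). Then s ∈ L because p ≠ p + p! (as p! ≥ 1), and |s| ≥ p.
By the pumping lemma, s = xyz for some x, y, z with |xy| ≤ p, |y| ≥ 1, and xy^i z ∈ L for every i ≥ 0.
Since |xy| ≤ p and the first p symbols of s are all a's, y = a^k for some k with 1 ≤ k ≤ p.
For every i ≥ 0, xy^i z = a^(p + (i − 1)k) b^(p + p!).

Because 1 ≤ k ≤ p, k divides p!. Let t = p!/k (a positive integer) and take i = t + 1.
Then the number of a's is p + tk = p + p!, which equals the number of b's.
So xy^(t+1) z = a^(p + p!) b^(p + p!) has equally many a's and b's and is NOT in L.

This contradicts the pumping lemma, which requires xy^i z ∈ L for all i ≥ 0.
Hence L = {a^n b^m : n ≠ m, n,m ≥ 0} is not regular. ∎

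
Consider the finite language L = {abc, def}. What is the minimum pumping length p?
p = 4

For a finite language L, the pumping lemma holds vacuously if p > max|s| for s ∈ L.

The longest string in L = {abc, def} has length 3.
If p = 4, then no string s ∈ L has |s| ≥ p, so the condition is vacuously true.

The minimum pumping length is p = 4.

Why no smaller p works: for any p ≤ 3, the longest string s ∈ L has |s| = 3 ≥ p, so it would
have to be pumpable; but pumping up (i = 2, 3, ...) produces ever longer strings, which cannot all lie in the
finite language L. So the pumping property fails for every p ≤ 3.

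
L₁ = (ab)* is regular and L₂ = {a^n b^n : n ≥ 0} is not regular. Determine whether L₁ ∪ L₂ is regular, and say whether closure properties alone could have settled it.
No — L₁ ∪ L₂ is not regular.

Let U = (ab)* ∪ {a^n b^n}. If U were regular, then U ∩ aa*bb* would be regular (closure under intersection with a regular language). But (ab)* ∩ aa*bb* = {ab} and {a^n b^n} ∩ aa*bb* = {a^n b^n : n ≥ 1}, so U ∩ aa*bb* = {a^n b^n : n ≥ 1}, which is not regular. Hence U is not regular.

Note that the bare facts "L₁ regular, L₂ non-regular" do not settle the question by themselves: the closure of regular languages under ∪, ∩, complement and difference applies only when BOTH operands are regular. With a non-regular operand the result can come out regular or non-regular depending on the specific languages, so one has to work out L₁ ∪ L₂ for this particular pair, as above.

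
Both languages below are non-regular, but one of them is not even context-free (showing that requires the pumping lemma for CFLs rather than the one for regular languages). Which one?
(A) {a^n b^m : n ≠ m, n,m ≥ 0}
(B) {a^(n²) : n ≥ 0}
(B) {a^(n²) : n ≥ 0}

(B) {a^(n²) : n ≥ 0} requires the CFL pumping lemma.

- {a^n b^m : n ≠ m, n,m ≥ 0} is context-free (but not regular)
  • Can be shown non-regular with the regular pumping lemma
  • After pumping a's, we can make n = m

- {a^(n²) : n ≥ 0} is NOT context-free
  • Requires the CFL pumping lemma to prove
  • Gaps between squares grow unboundedly

The CFL pumping lemma is "stronger" in that it can prove non-membership
in the larger class of context-free languages.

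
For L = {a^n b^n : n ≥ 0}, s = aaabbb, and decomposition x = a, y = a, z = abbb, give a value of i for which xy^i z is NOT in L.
i = 3

xy³z = a · aaa · abbb = aaaaabbb; aaaaabbb has 5 a's and 3 b's; 5 ≠ 3, so it is not in L.
(Other choices also work, e.g. i = 0, 2; only i = 1 is guaranteed to stay in L since xy¹z = s.)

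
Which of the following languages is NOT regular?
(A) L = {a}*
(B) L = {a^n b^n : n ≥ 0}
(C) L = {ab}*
(B) {a^n b^n : n ≥ 0}

(B) L = {a^n b^n : n ≥ 0} is NOT regular.

The pumping lemma can be used to prove this:
After pumping, the number of a's and b's become unequal

The other languages are regular because they can be recognized by finite automata.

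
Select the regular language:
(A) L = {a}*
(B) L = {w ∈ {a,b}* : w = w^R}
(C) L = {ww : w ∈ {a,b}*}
(A) {a}*

(A) L = {a}* is regular.

This can be recognized by a finite automaton (DFA/NFA).
Regular expressions like {a}* define regular languages.

The other choices are not regular:
- {w ∈ {a,b}* : w = w^R}: After pumping, the string is no longer symmetric
- {ww : w ∈ {a,b}*}: After pumping, the two halves no longer match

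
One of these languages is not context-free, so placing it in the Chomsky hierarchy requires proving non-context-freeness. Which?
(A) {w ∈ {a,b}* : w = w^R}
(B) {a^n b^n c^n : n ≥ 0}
(B) {a^n b^n c^n : n ≥ 0}

(B) {a^n b^n c^n : n ≥ 0} requires the CFL pumping lemma.

- {w ∈ {a,b}* : w = w^R} is context-free (but not regular)
  • Can be shown non-regular with the regular pumping lemma
  • After pumping, the string is no longer symmetric

- {a^n b^n c^n : n ≥ 0} is NOT context-free
  • Requires the CFL pumping lemma to prove
  • Cannot maintain three equal counts simultaneously

The CFL pumping lemma is "stronger" in that it can prove non-membership
in the larger class of context-free languages.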